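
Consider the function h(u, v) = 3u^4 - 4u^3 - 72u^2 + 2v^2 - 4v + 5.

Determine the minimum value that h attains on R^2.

-637

h(u,v) separates as P(u) + Q(v) + 5, so its minimum is min P + min Q + 5.
P'(u) = 12u(u - 4)(u + 3) vanishes at u ∈ {-3, 0, 4}; Q'(v) = 4v - 4 vanishes at v ∈ {1}.
Local minima of P (where P''>0): P(-3)=-297, P(4)=-640. Local minima of Q: Q(1)=-2.
So the global minimum of h is P(4) + Q(1) + 5 = -640 − 2 + 5 = -637, attained at (4, 1).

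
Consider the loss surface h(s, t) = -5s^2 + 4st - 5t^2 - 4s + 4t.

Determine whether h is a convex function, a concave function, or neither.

h is quadratic, so its Hessian is the constant matrix H = [[-10, 4], [4, -10]].
det(H) = 84, tr(H) = -20.
det(H) > 0 and tr(H) < 0, so H is negative definite everywhere: concave.

concave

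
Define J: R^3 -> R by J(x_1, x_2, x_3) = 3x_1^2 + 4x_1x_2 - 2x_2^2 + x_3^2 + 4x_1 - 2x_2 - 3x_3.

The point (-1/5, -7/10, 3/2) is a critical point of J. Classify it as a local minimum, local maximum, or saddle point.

saddle point

The Hessian is constant: H = [[6, 4, 0], [4, -4, 0], [0, 0, 2]].
Leading principal minors: Δ₁ = 6, Δ₂ = -40, Δ₃ = -80.
The minors fit neither the all-positive nor the alternating-sign pattern, so H is indefinite: a saddle point.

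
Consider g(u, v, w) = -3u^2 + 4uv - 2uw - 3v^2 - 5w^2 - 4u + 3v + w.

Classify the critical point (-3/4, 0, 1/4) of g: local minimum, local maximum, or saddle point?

local maximum

The Hessian is constant: H = [[-6, 4, -2], [4, -6, 0], [-2, 0, -10]].
Leading principal minors: Δ₁ = -6, Δ₂ = 20, Δ₃ = -176.
The minors alternate sign starting negative (−, +, −), so H is negative definite: a local maximum.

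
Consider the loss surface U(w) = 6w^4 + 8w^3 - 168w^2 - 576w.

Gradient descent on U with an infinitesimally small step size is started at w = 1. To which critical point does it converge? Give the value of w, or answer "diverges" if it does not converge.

U'(w) = 24(w - 4)(w + 2)(w + 3), so U'(1) = -864.
Gradient descent moves in the -U' direction, i.e. w is increasing.
The nearest critical point in that direction is w = 4, where U'' = 1008 > 0 (a local minimum). The iterate converges there.

4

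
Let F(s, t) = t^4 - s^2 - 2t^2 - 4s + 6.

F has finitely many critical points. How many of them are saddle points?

2

F separates as a function of s plus a function of t, so ∇F=0 decouples.
∂F/∂s = -2(s + 2) = 0 at s ∈ {-2}; ∂F/∂t = 4t(t - 1)(t + 1) = 0 at t ∈ {-1, 0, 1}.
The Hessian is diagonal: diag(F_ss, F_tt). Second derivatives: F_ss(-2)=-2; F_tt(-1)=8, F_tt(0)=-4, F_tt(1)=8.
Saddle points occur where the two diagonal entries have opposite signs: (-2, -1), (-2, 1). Count: 2.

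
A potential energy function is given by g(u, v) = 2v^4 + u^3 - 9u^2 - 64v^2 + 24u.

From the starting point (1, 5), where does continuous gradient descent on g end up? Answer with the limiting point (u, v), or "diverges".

diverges

g is separable, so gradient descent decouples: u follows -∂g/∂u, v follows -∂g/∂v.
∂g/∂u = 3(u - 4)(u - 2); at u=1 this is 9, so u decreases.
∂g/∂v = 8v(v - 4)(v + 4); at v=5 this is 360, so v decreases.
The u-coordinate has no critical point in that direction and runs off to infinity.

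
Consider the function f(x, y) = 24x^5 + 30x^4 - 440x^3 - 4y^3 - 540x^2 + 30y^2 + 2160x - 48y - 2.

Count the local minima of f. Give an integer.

2

f separates as a function of x plus a function of y, so ∇f=0 decouples.
∂f/∂x = 120(x - 3)(x - 1)(x + 2)(x + 3) = 0 at x ∈ {-3, -2, 1, 3}; ∂f/∂y = -12(y - 4)(y - 1) = 0 at y ∈ {1, 4}.
The Hessian is diagonal: diag(f_xx, f_yy). Second derivatives: f_xx(-3)=-2880, f_xx(-2)=1800, f_xx(1)=-2880, f_xx(3)=7200; f_yy(1)=36, f_yy(4)=-36.
Local minima occur where both diagonal entries positive: (-2, 1), (3, 1). Count: 2.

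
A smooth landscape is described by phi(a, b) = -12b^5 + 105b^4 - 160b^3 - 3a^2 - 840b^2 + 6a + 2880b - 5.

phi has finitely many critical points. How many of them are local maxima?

phi separates as a function of a plus a function of b, so ∇phi=0 decouples.
∂phi/∂a = -6(a - 1) = 0 at a ∈ {1}; ∂phi/∂b = -60(b - 4)(b - 3)(b - 2)(b + 2) = 0 at b ∈ {-2, 2, 3, 4}.
The Hessian is diagonal: diag(phi_aa, phi_bb). Second derivatives: phi_aa(1)=-6; phi_bb(-2)=7200, phi_bb(2)=-480, phi_bb(3)=300, phi_bb(4)=-720.
Local maxima occur where both diagonal entries negative: (1, 2), (1, 4). Count: 2.

2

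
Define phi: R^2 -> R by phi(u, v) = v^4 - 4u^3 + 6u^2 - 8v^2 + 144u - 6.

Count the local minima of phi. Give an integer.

phi separates as a function of u plus a function of v, so ∇phi=0 decouples.
∂phi/∂u = -12(u - 4)(u + 3) = 0 at u ∈ {-3, 4}; ∂phi/∂v = 4v(v - 2)(v + 2) = 0 at v ∈ {-2, 0, 2}.
The Hessian is diagonal: diag(phi_uu, phi_vv). Second derivatives: phi_uu(-3)=84, phi_uu(4)=-84; phi_vv(-2)=32, phi_vv(0)=-16, phi_vv(2)=32.
Local minima occur where both diagonal entries positive: (-3, -2), (-3, 2). Count: 2.

2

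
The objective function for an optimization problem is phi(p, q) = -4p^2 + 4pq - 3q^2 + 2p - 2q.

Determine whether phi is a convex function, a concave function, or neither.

phi is quadratic, so its Hessian is the constant matrix H = [[-8, 4], [4, -6]].
det(H) = 32, tr(H) = -14.
det(H) > 0 and tr(H) < 0, so H is negative definite everywhere: concave.

concave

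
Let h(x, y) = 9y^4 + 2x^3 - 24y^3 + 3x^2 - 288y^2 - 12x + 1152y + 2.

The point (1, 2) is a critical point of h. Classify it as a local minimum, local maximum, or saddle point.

saddle point

The mixed partial ∂²h/∂x∂y is 0, so the Hessian at any point is diag(h_xx, h_yy) = diag(6(2x + 1), 36(3y^2 - 4y - 16)).
At (1, 2): H = diag(18, -432).
The eigenvalues have opposite signs, so H is indefinite: a saddle point.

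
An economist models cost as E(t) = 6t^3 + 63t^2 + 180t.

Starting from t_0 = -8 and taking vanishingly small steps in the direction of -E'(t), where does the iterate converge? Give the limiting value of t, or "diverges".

diverges

E'(t) = 18(t + 2)(t + 5), so E'(-8) = 324.
Gradient descent moves in the -E' direction, i.e. t is decreasing.
There is no critical point below t=-8, and E' keeps the same sign, so the iterate runs off to −∞.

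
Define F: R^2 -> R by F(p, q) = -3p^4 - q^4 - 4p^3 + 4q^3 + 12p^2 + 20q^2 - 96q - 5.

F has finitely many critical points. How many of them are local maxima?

F separates as a function of p plus a function of q, so ∇F=0 decouples.
∂F/∂p = -12p(p - 1)(p + 2) = 0 at p ∈ {-2, 0, 1}; ∂F/∂q = -4(q - 4)(q - 2)(q + 3) = 0 at q ∈ {-3, 2, 4}.
The Hessian is diagonal: diag(F_pp, F_qq). Second derivatives: F_pp(-2)=-72, F_pp(0)=24, F_pp(1)=-36; F_qq(-3)=-140, F_qq(2)=40, F_qq(4)=-56.
Local maxima occur where both diagonal entries negative: (-2, -3), (-2, 4), (1, -3), (1, 4). Count: 4.

4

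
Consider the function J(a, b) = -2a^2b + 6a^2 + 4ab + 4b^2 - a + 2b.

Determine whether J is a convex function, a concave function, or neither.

The term -2a^2b is cubic, so the Hessian is not constant.
∂²J/∂a² = -4b + 12, which takes both signs as b varies (negative for sufficiently large b). A diagonal entry of the Hessian changing sign means the Hessian is neither positive- nor negative-semidefinite on all of R^2.

neither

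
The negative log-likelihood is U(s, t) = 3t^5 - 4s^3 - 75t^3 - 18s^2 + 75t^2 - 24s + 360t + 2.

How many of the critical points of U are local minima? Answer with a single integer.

2

U separates as a function of s plus a function of t, so ∇U=0 decouples.
∂U/∂s = -12(s + 1)(s + 2) = 0 at s ∈ {-2, -1}; ∂U/∂t = 15(t - 3)(t - 2)(t + 1)(t + 4) = 0 at t ∈ {-4, -1, 2, 3}.
The Hessian is diagonal: diag(U_ss, U_tt). Second derivatives: U_ss(-2)=12, U_ss(-1)=-12; U_tt(-4)=-1890, U_tt(-1)=540, U_tt(2)=-270, U_tt(3)=420.
Local minima occur where both diagonal entries positive: (-2, -1), (-2, 3). Count: 2.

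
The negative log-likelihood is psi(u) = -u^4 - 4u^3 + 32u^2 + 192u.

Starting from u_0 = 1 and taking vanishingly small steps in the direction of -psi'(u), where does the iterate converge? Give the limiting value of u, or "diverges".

psi'(u) = -4(u - 4)(u + 3)(u + 4), so psi'(1) = 240.
Gradient descent moves in the -psi' direction, i.e. u is decreasing.
The nearest critical point in that direction is u = -3, where psi'' = 28 > 0 (a local minimum). The iterate converges there.

-3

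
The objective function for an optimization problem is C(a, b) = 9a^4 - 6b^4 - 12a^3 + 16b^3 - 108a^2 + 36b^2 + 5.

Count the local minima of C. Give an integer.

2

C separates as a function of a plus a function of b, so ∇C=0 decouples.
∂C/∂a = 36a(a - 3)(a + 2) = 0 at a ∈ {-2, 0, 3}; ∂C/∂b = -24b(b - 3)(b + 1) = 0 at b ∈ {-1, 0, 3}.
The Hessian is diagonal: diag(C_aa, C_bb). Second derivatives: C_aa(-2)=360, C_aa(0)=-216, C_aa(3)=540; C_bb(-1)=-96, C_bb(0)=72, C_bb(3)=-288.
Local minima occur where both diagonal entries positive: (-2, 0), (3, 0). Count: 2.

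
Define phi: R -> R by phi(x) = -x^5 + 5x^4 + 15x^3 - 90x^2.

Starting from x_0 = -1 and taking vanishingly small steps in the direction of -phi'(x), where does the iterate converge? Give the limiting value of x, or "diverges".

phi'(x) = -5x(x - 4)(x - 3)(x + 3), so phi'(-1) = 200.
Gradient descent moves in the -phi' direction, i.e. x is decreasing.
The nearest critical point in that direction is x = -3, where phi'' = 630 > 0 (a local minimum). The iterate converges there.

-3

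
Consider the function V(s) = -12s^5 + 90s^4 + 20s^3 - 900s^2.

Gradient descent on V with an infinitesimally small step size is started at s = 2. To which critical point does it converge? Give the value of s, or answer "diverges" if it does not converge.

V'(s) = -60s(s - 5)(s - 3)(s + 2), so V'(2) = -1440.
Gradient descent moves in the -V' direction, i.e. s is increasing.
The nearest critical point in that direction is s = 3, where V'' = 1800 > 0 (a local minimum). The iterate converges there.

3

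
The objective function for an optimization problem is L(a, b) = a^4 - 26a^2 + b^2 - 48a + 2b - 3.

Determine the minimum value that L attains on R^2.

-356

L(a,b) separates as P(a) + Q(b) − 3, so its minimum is min P + min Q − 3.
P'(a) = 4(a - 4)(a + 1)(a + 3) vanishes at a ∈ {-3, -1, 4}; Q'(b) = 2b + 2 vanishes at b ∈ {-1}.
Local minima of P (where P''>0): P(-3)=-9, P(4)=-352. Local minima of Q: Q(-1)=-1.
So the global minimum of L is P(4) + Q(-1) − 3 = -352 − 1 − 3 = -356, attained at (4, -1).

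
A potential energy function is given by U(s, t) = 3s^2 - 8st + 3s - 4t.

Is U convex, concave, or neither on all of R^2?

U is quadratic, so its Hessian is the constant matrix H = [[6, -8], [-8, 0]].
det(H) = -64, tr(H) = 6.
det(H) < 0, so H is indefinite: neither convex nor concave.

neither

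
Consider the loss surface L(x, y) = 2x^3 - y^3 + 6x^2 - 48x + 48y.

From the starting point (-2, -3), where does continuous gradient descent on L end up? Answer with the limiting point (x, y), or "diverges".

L is separable, so gradient descent decouples: x follows -∂L/∂x, y follows -∂L/∂y.
∂L/∂x = 6(x - 2)(x + 4); at x=-2 this is -48, so x increases.
∂L/∂y = -3(y - 4)(y + 4); at y=-3 this is 21, so y decreases.
x converges to its nearest critical value 2 (a local min of the x-part); y converges to -4. The iterate converges to (2, -4).

(2, -4)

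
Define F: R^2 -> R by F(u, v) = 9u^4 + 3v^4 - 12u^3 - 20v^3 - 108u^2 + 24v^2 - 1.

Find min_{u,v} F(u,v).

F(u,v) separates as P(u) + Q(v) − 1, so its minimum is min P + min Q − 1.
P'(u) = 36u(u - 3)(u + 2) vanishes at u ∈ {-2, 0, 3}; Q'(v) = 12v(v - 4)(v - 1) vanishes at v ∈ {0, 1, 4}.
Local minima of P (where P''>0): P(-2)=-192, P(3)=-567. Local minima of Q: Q(0)=0, Q(4)=-128.
So the global minimum of F is P(3) + Q(4) − 1 = -567 − 128 − 1 = -696, attained at (3, 4).

-696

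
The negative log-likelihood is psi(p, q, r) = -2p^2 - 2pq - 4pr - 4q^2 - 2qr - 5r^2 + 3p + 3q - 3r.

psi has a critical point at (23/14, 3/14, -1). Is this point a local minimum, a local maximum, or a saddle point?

The Hessian is constant: H = [[-4, -2, -4], [-2, -8, -2], [-4, -2, -10]].
Leading principal minors: Δ₁ = -4, Δ₂ = 28, Δ₃ = -168.
The minors alternate sign starting negative (−, +, −), so H is negative definite: a local maximum.

local maximum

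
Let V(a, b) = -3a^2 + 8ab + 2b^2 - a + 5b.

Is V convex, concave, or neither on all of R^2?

neither

V is quadratic, so its Hessian is the constant matrix H = [[-6, 8], [8, 4]].
det(H) = -88, tr(H) = -2.
det(H) < 0, so H is indefinite: neither convex nor concave.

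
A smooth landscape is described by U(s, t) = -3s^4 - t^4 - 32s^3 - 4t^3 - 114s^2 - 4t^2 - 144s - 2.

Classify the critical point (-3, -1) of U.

local minimum

The mixed partial ∂²U/∂s∂t is 0, so the Hessian at any point is diag(U_ss, U_tt) = diag(-12(3s^2 + 16s + 19), -4(3t^2 + 6t + 2)).
At (-3, -1): H = diag(24, 4).
Both eigenvalues are positive, so H is positive definite: a local minimum.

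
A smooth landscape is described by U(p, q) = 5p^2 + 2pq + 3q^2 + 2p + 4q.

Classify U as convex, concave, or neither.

convex

U is quadratic, so its Hessian is the constant matrix H = [[10, 2], [2, 6]].
det(H) = 56, tr(H) = 16.
det(H) > 0 and tr(H) > 0, so H is positive definite everywhere: convex.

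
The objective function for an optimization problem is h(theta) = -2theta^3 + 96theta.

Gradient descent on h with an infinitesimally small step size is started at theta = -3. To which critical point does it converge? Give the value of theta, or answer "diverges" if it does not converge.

h'(theta) = -6(theta - 4)(theta + 4), so h'(-3) = 42.
Gradient descent moves in the -h' direction, i.e. theta is decreasing.
The nearest critical point in that direction is theta = -4, where h'' = 48 > 0 (a local minimum). The iterate converges there.

-4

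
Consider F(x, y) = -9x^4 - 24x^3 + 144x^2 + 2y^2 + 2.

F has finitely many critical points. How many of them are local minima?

F separates as a function of x plus a function of y, so ∇F=0 decouples.
∂F/∂x = -36x(x - 2)(x + 4) = 0 at x ∈ {-4, 0, 2}; ∂F/∂y = 4y = 0 at y ∈ {0}.
The Hessian is diagonal: diag(F_xx, F_yy). Second derivatives: F_xx(-4)=-864, F_xx(0)=288, F_xx(2)=-432; F_yy(0)=4.
Local minima occur where both diagonal entries positive: (0, 0). Count: 1.

1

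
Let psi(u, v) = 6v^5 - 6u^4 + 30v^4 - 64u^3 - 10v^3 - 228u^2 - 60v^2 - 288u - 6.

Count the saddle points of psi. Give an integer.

6

psi separates as a function of u plus a function of v, so ∇psi=0 decouples.
∂psi/∂u = -24(u + 1)(u + 3)(u + 4) = 0 at u ∈ {-4, -3, -1}; ∂psi/∂v = 30v(v - 1)(v + 1)(v + 4) = 0 at v ∈ {-4, -1, 0, 1}.
The Hessian is diagonal: diag(psi_uu, psi_vv). Second derivatives: psi_uu(-4)=-72, psi_uu(-3)=48, psi_uu(-1)=-144; psi_vv(-4)=-1800, psi_vv(-1)=180, psi_vv(0)=-120, psi_vv(1)=300.
Saddle points occur where the two diagonal entries have opposite signs: (-4, -1), (-4, 1), (-3, -4), (-3, 0), (-1, -1), (-1, 1). Count: 6.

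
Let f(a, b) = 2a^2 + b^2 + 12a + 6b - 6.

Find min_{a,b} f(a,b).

f(a,b) separates as P(a) + Q(b) − 6, so its minimum is min P + min Q − 6.
P'(a) = 4a + 12 vanishes at a ∈ {-3}; Q'(b) = 2b + 6 vanishes at b ∈ {-3}.
Local minima of P (where P''>0): P(-3)=-18. Local minima of Q: Q(-3)=-9.
So the global minimum of f is P(-3) + Q(-3) − 6 = -18 − 9 − 6 = -33, attained at (-3, -3).

-33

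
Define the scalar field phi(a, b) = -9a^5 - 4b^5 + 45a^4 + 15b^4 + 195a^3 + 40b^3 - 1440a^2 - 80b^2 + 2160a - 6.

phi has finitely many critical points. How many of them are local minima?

phi separates as a function of a plus a function of b, so ∇phi=0 decouples.
∂phi/∂a = -45(a - 4)(a - 3)(a - 1)(a + 4) = 0 at a ∈ {-4, 1, 3, 4}; ∂phi/∂b = -20b(b - 4)(b - 1)(b + 2) = 0 at b ∈ {-2, 0, 1, 4}.
The Hessian is diagonal: diag(phi_aa, phi_bb). Second derivatives: phi_aa(-4)=12600, phi_aa(1)=-1350, phi_aa(3)=630, phi_aa(4)=-1080; phi_bb(-2)=720, phi_bb(0)=-160, phi_bb(1)=180, phi_bb(4)=-1440.
Local minima occur where both diagonal entries positive: (-4, -2), (-4, 1), (3, -2), (3, 1). Count: 4.

4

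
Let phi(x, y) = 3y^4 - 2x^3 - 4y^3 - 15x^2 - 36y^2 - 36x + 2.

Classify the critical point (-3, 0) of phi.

saddle point

The mixed partial ∂²phi/∂x∂y is 0, so the Hessian at any point is diag(phi_xx, phi_yy) = diag(-6(2x + 5), 12(3y^2 - 2y - 6)).
At (-3, 0): H = diag(6, -72).
The eigenvalues have opposite signs, so H is indefinite: a saddle point.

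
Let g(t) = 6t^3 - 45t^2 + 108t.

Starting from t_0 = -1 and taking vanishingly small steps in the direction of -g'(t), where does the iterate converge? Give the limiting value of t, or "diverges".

g'(t) = 18(t - 3)(t - 2), so g'(-1) = 216.
Gradient descent moves in the -g' direction, i.e. t is decreasing.
There is no critical point below t=-1, and g' keeps the same sign, so the iterate runs off to −∞.

diverges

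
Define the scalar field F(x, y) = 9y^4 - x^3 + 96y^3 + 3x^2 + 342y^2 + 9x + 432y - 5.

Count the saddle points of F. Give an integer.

F separates as a function of x plus a function of y, so ∇F=0 decouples.
∂F/∂x = -3(x - 3)(x + 1) = 0 at x ∈ {-1, 3}; ∂F/∂y = 36(y + 1)(y + 3)(y + 4) = 0 at y ∈ {-4, -3, -1}.
The Hessian is diagonal: diag(F_xx, F_yy). Second derivatives: F_xx(-1)=12, F_xx(3)=-12; F_yy(-4)=108, F_yy(-3)=-72, F_yy(-1)=216.
Saddle points occur where the two diagonal entries have opposite signs: (-1, -3), (3, -4), (3, -1). Count: 3.

3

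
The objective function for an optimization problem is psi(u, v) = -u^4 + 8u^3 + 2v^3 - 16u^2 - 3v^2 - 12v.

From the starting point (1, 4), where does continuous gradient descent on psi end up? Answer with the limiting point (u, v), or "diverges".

(2, 2)

psi is separable, so gradient descent decouples: u follows -∂psi/∂u, v follows -∂psi/∂v.
∂psi/∂u = -4u(u - 4)(u - 2); at u=1 this is -12, so u increases.
∂psi/∂v = 6(v - 2)(v + 1); at v=4 this is 60, so v decreases.
u converges to its nearest critical value 2 (a local min of the u-part); v converges to 2. The iterate converges to (2, 2).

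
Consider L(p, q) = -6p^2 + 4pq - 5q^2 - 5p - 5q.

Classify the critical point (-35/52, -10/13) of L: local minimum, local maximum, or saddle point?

local maximum

The Hessian of L is constant: H = [[-12, 4], [4, -10]].
det(H) = (-12)·(-10) − 4² = 104.
det(H) > 0 and tr(H) = -22 < 0, so H is negative definite and the point is a local maximum.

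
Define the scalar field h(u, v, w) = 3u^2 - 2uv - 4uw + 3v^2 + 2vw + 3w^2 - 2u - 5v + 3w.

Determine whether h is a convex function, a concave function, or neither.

h is quadratic, so its Hessian is the constant matrix H = [[6, -2, -4], [-2, 6, 2], [-4, 2, 6]].
Leading principal minors: 6, 32, 104.
All positive ⇒ H ≻ 0 ⇒ convex.

convex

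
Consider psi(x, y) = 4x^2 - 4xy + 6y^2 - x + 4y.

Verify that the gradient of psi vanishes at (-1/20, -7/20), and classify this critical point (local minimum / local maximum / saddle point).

local minimum

∇psi = (8x - 4y - 1, -4x + 12y + 4); substituting (-1/20, -7/20) gives ∇psi = (0, 0), so (-1/20, -7/20) is indeed a critical point.
The Hessian of psi is constant: H = [[8, -4], [-4, 12]].
det(H) = 8·12 − (-4)² = 80.
det(H) > 0 and tr(H) = 20 > 0, so H is positive definite and the point is a local minimum.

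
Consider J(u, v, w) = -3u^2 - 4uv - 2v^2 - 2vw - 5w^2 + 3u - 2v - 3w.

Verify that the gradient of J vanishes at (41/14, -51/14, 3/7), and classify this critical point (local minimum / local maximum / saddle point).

local maximum

∇J = (-6u - 4v + 3, -4u - 4v - 2w - 2, -2v - 10w - 3); substituting (41/14, -51/14, 3/7) gives ∇J = (0, 0, 0), so (41/14, -51/14, 3/7) is indeed a critical point.
The Hessian is constant: H = [[-6, -4, 0], [-4, -4, -2], [0, -2, -10]].
Leading principal minors: Δ₁ = -6, Δ₂ = 8, Δ₃ = -56.
The minors alternate sign starting negative (−, +, −), so H is negative definite: a local maximum.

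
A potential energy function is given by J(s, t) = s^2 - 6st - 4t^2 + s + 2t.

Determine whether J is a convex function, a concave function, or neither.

neither

J is quadratic, so its Hessian is the constant matrix H = [[2, -6], [-6, -8]].
det(H) = -52, tr(H) = -6.
det(H) < 0, so H is indefinite: neither convex nor concave.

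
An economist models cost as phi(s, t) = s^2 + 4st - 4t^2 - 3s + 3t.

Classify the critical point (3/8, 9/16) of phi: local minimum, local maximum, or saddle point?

saddle point

The Hessian of phi is constant: H = [[2, 4], [4, -8]].
det(H) = 2·(-8) − 4² = -32.
Since det(H) < 0, H is indefinite and the critical point is a saddle point.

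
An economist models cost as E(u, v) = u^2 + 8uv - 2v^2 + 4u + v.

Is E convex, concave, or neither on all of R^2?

neither

E is quadratic, so its Hessian is the constant matrix H = [[2, 8], [8, -4]].
det(H) = -72, tr(H) = -2.
det(H) < 0, so H is indefinite: neither convex nor concave.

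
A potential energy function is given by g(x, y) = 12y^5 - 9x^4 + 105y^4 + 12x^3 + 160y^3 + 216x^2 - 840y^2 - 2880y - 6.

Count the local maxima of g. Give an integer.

g separates as a function of x plus a function of y, so ∇g=0 decouples.
∂g/∂x = -36x(x - 4)(x + 3) = 0 at x ∈ {-3, 0, 4}; ∂g/∂y = 60(y - 2)(y + 2)(y + 3)(y + 4) = 0 at y ∈ {-4, -3, -2, 2}.
The Hessian is diagonal: diag(g_xx, g_yy). Second derivatives: g_xx(-3)=-756, g_xx(0)=432, g_xx(4)=-1008; g_yy(-4)=-720, g_yy(-3)=300, g_yy(-2)=-480, g_yy(2)=7200.
Local maxima occur where both diagonal entries negative: (-3, -4), (-3, -2), (4, -4), (4, -2). Count: 4.

4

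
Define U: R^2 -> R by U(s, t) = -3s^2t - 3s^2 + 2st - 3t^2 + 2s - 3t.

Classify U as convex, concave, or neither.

neither

The term -3s^2t is cubic, so the Hessian is not constant.
∂²U/∂s² = -6t - 6, which takes both signs as t varies (negative for sufficiently large t). A diagonal entry of the Hessian changing sign means the Hessian is neither positive- nor negative-semidefinite on all of R^2.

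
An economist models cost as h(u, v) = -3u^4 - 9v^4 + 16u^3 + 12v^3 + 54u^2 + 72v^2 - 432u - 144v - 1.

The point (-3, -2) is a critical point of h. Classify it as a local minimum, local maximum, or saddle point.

The mixed partial ∂²h/∂u∂v is 0, so the Hessian at any point is diag(h_uu, h_vv) = diag(12(-3u^2 + 8u + 9), 36(-3v^2 + 2v + 4)).
At (-3, -2): H = diag(-504, -432).
Both eigenvalues are negative, so H is negative definite: a local maximum.

local maximum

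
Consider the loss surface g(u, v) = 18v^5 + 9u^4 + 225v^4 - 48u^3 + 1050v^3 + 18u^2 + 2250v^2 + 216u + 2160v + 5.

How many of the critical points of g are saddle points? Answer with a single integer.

g separates as a function of u plus a function of v, so ∇g=0 decouples.
∂g/∂u = 36(u - 3)(u - 2)(u + 1) = 0 at u ∈ {-1, 2, 3}; ∂g/∂v = 90(v + 1)(v + 2)(v + 3)(v + 4) = 0 at v ∈ {-4, -3, -2, -1}.
The Hessian is diagonal: diag(g_uu, g_vv). Second derivatives: g_uu(-1)=432, g_uu(2)=-108, g_uu(3)=144; g_vv(-4)=-540, g_vv(-3)=180, g_vv(-2)=-180, g_vv(-1)=540.
Saddle points occur where the two diagonal entries have opposite signs: (-1, -4), (-1, -2), (2, -3), (2, -1), (3, -4), (3, -2). Count: 6.

6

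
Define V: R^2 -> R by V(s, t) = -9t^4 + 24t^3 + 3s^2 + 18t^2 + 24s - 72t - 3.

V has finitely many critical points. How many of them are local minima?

1

V separates as a function of s plus a function of t, so ∇V=0 decouples.
∂V/∂s = 6(s + 4) = 0 at s ∈ {-4}; ∂V/∂t = -36(t - 2)(t - 1)(t + 1) = 0 at t ∈ {-1, 1, 2}.
The Hessian is diagonal: diag(V_ss, V_tt). Second derivatives: V_ss(-4)=6; V_tt(-1)=-216, V_tt(1)=72, V_tt(2)=-108.
Local minima occur where both diagonal entries positive: (-4, 1). Count: 1.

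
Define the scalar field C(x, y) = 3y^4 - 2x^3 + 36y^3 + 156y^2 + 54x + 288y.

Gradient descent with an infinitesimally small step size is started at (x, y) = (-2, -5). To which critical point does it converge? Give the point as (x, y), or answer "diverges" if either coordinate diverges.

C is separable, so gradient descent decouples: x follows -∂C/∂x, y follows -∂C/∂y.
∂C/∂x = -6(x - 3)(x + 3); at x=-2 this is 30, so x decreases.
∂C/∂y = 12(y + 2)(y + 3)(y + 4); at y=-5 this is -72, so y increases.
x converges to its nearest critical value -3 (a local min of the x-part); y converges to -4. The iterate converges to (-3, -4).

(-3, -4)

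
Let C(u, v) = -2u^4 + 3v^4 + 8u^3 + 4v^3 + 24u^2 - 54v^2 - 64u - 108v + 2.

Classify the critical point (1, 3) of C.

The mixed partial ∂²C/∂u∂v is 0, so the Hessian at any point is diag(C_uu, C_vv) = diag(24(-u^2 + 2u + 2), 12(3v^2 + 2v - 9)).
At (1, 3): H = diag(72, 288).
Both eigenvalues are positive, so H is positive definite: a local minimum.

local minimum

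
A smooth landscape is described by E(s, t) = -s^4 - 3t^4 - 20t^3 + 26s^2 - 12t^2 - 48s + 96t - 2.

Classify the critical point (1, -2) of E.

local minimum

The mixed partial ∂²E/∂s∂t is 0, so the Hessian at any point is diag(E_ss, E_tt) = diag(4(-3s^2 + 13), -12(3t^2 + 10t + 2)).
At (1, -2): H = diag(40, 72).
Both eigenvalues are positive, so H is positive definite: a local minimum.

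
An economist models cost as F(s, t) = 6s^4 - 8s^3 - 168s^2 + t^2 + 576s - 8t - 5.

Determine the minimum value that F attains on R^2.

-2965

F(s,t) separates as P(s) + Q(t) − 5, so its minimum is min P + min Q − 5.
P'(s) = 24(s - 3)(s - 2)(s + 4) vanishes at s ∈ {-4, 2, 3}; Q'(t) = 2(t - 4) vanishes at t ∈ {4}.
Local minima of P (where P''>0): P(-4)=-2944, P(3)=486. Local minima of Q: Q(4)=-16.
So the global minimum of F is P(-4) + Q(4) − 5 = -2944 − 16 − 5 = -2965, attained at (-4, 4).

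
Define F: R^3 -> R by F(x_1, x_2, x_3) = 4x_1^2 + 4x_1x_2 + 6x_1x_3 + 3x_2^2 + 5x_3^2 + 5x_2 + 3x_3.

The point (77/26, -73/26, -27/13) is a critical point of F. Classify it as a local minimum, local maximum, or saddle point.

The Hessian is constant: H = [[8, 4, 6], [4, 6, 0], [6, 0, 10]].
Leading principal minors: Δ₁ = 8, Δ₂ = 32, Δ₃ = 104.
All leading minors are positive, so H is positive definite: a local minimum.

local minimum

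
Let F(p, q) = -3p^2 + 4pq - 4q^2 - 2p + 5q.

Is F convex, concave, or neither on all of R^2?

concave

F is quadratic, so its Hessian is the constant matrix H = [[-6, 4], [4, -8]].
det(H) = 32, tr(H) = -14.
det(H) > 0 and tr(H) < 0, so H is negative definite everywhere: concave.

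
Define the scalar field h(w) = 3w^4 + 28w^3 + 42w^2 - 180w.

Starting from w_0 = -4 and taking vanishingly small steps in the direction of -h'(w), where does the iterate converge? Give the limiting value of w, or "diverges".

h'(w) = 12(w - 1)(w + 3)(w + 5), so h'(-4) = 60.
Gradient descent moves in the -h' direction, i.e. w is decreasing.
The nearest critical point in that direction is w = -5, where h'' = 144 > 0 (a local minimum). The iterate converges there.

-5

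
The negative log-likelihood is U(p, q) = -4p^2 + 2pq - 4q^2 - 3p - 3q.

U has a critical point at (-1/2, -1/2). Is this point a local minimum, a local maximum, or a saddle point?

local maximum

The Hessian of U is constant: H = [[-8, 2], [2, -8]].
det(H) = (-8)·(-8) − 2² = 60.
det(H) > 0 and tr(H) = -16 < 0, so H is negative definite and the point is a local maximum.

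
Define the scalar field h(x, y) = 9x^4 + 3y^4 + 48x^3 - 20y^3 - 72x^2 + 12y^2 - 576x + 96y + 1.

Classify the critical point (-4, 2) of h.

The mixed partial ∂²h/∂x∂y is 0, so the Hessian at any point is diag(h_xx, h_yy) = diag(36(3x^2 + 8x - 4), 12(3y^2 - 10y + 2)).
At (-4, 2): H = diag(432, -72).
The eigenvalues have opposite signs, so H is indefinite: a saddle point.

saddle point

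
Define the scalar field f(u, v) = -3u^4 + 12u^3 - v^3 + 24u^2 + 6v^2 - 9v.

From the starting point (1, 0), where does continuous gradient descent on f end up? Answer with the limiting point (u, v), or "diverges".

(0, 1)

f is separable, so gradient descent decouples: u follows -∂f/∂u, v follows -∂f/∂v.
∂f/∂u = -12u(u - 4)(u + 1); at u=1 this is 72, so u decreases.
∂f/∂v = -3(v - 3)(v - 1); at v=0 this is -9, so v increases.
u converges to its nearest critical value 0 (a local min of the u-part); v converges to 1. The iterate converges to (0, 1).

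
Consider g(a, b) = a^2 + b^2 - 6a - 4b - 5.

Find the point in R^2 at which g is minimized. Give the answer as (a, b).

g(a,b) separates as P(a) + Q(b) − 5, so its minimum is min P + min Q − 5.
P'(a) = 2a - 6 vanishes at a ∈ {3}; Q'(b) = 2b - 4 vanishes at b ∈ {2}.
Local minima of P (where P''>0): P(3)=-9. Local minima of Q: Q(2)=-4.
So the global minimum of g is P(3) + Q(2) − 5 = -9 − 4 − 5 = -18, attained at (3, 2).

(3, 2)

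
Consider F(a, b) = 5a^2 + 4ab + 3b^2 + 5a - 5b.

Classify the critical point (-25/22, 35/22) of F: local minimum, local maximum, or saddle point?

The Hessian of F is constant: H = [[10, 4], [4, 6]].
det(H) = 10·6 − 4² = 44.
det(H) > 0 and tr(H) = 16 > 0, so H is positive definite and the point is a local minimum.

local minimum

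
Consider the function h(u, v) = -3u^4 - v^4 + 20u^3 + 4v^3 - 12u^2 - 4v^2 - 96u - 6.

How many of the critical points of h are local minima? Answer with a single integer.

1

h separates as a function of u plus a function of v, so ∇h=0 decouples.
∂h/∂u = -12(u - 4)(u - 2)(u + 1) = 0 at u ∈ {-1, 2, 4}; ∂h/∂v = -4v(v - 2)(v - 1) = 0 at v ∈ {0, 1, 2}.
The Hessian is diagonal: diag(h_uu, h_vv). Second derivatives: h_uu(-1)=-180, h_uu(2)=72, h_uu(4)=-120; h_vv(0)=-8, h_vv(1)=4, h_vv(2)=-8.
Local minima occur where both diagonal entries positive: (2, 1). Count: 1.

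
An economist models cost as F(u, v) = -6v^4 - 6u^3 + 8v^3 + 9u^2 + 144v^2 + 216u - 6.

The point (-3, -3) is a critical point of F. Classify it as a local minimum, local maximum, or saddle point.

saddle point

The mixed partial ∂²F/∂u∂v is 0, so the Hessian at any point is diag(F_uu, F_vv) = diag(18(-2u + 1), 24(-3v^2 + 2v + 12)).
At (-3, -3): H = diag(126, -504).
The eigenvalues have opposite signs, so H is indefinite: a saddle point.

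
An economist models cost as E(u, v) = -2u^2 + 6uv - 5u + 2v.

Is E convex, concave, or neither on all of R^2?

E is quadratic, so its Hessian is the constant matrix H = [[-4, 6], [6, 0]].
det(H) = -36, tr(H) = -4.
det(H) < 0, so H is indefinite: neither convex nor concave.

neither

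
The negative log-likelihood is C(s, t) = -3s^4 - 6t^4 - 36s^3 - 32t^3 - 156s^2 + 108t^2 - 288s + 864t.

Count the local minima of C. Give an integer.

1

C separates as a function of s plus a function of t, so ∇C=0 decouples.
∂C/∂s = -12(s + 2)(s + 3)(s + 4) = 0 at s ∈ {-4, -3, -2}; ∂C/∂t = -24(t - 3)(t + 3)(t + 4) = 0 at t ∈ {-4, -3, 3}.
The Hessian is diagonal: diag(C_ss, C_tt). Second derivatives: C_ss(-4)=-24, C_ss(-3)=12, C_ss(-2)=-24; C_tt(-4)=-168, C_tt(-3)=144, C_tt(3)=-1008.
Local minima occur where both diagonal entries positive: (-3, -3). Count: 1.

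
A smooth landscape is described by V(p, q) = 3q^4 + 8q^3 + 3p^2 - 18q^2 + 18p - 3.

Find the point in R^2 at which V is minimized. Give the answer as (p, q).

(-3, -3)

V(p,q) separates as A(p) + B(q) − 3, so its minimum is min A + min B − 3.
A'(p) = 6p + 18 vanishes at p ∈ {-3}; B'(q) = 12q(q - 1)(q + 3) vanishes at q ∈ {-3, 0, 1}.
Local minima of A (where A''>0): A(-3)=-27. Local minima of B: B(-3)=-135, B(1)=-7.
So the global minimum of V is A(-3) + B(-3) − 3 = -27 − 135 − 3 = -165, attained at (-3, -3).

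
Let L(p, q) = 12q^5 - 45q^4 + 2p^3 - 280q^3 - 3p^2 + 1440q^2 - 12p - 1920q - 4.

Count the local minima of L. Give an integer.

L separates as a function of p plus a function of q, so ∇L=0 decouples.
∂L/∂p = 6(p - 2)(p + 1) = 0 at p ∈ {-1, 2}; ∂L/∂q = 60(q - 4)(q - 2)(q - 1)(q + 4) = 0 at q ∈ {-4, 1, 2, 4}.
The Hessian is diagonal: diag(L_pp, L_qq). Second derivatives: L_pp(-1)=-18, L_pp(2)=18; L_qq(-4)=-14400, L_qq(1)=900, L_qq(2)=-720, L_qq(4)=2880.
Local minima occur where both diagonal entries positive: (2, 1), (2, 4). Count: 2.

2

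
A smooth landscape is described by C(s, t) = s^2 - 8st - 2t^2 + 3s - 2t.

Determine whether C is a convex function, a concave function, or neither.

C is quadratic, so its Hessian is the constant matrix H = [[2, -8], [-8, -4]].
det(H) = -72, tr(H) = -2.
det(H) < 0, so H is indefinite: neither convex nor concave.

neither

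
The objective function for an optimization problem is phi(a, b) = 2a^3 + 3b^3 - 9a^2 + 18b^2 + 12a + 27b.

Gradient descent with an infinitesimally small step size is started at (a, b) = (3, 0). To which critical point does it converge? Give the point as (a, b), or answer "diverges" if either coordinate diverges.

phi is separable, so gradient descent decouples: a follows -∂phi/∂a, b follows -∂phi/∂b.
∂phi/∂a = 6(a - 2)(a - 1); at a=3 this is 12, so a decreases.
∂phi/∂b = 9(b + 1)(b + 3); at b=0 this is 27, so b decreases.
a converges to its nearest critical value 2 (a local min of the a-part); b converges to -1. The iterate converges to (2, -1).

(2, -1)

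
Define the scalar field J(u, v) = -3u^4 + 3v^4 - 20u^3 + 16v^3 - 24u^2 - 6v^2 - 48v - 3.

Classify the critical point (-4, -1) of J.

The mixed partial ∂²J/∂u∂v is 0, so the Hessian at any point is diag(J_uu, J_vv) = diag(-12(3u^2 + 10u + 4), 12(3v^2 + 8v - 1)).
At (-4, -1): H = diag(-144, -72).
Both eigenvalues are negative, so H is negative definite: a local maximum.

local maximum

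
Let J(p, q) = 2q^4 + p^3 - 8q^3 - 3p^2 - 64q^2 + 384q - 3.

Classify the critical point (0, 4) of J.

saddle point

The mixed partial ∂²J/∂p∂q is 0, so the Hessian at any point is diag(J_pp, J_qq) = diag(6(p - 1), 8(3q^2 - 6q - 16)).
At (0, 4): H = diag(-6, 64).
The eigenvalues have opposite signs, so H is indefinite: a saddle point.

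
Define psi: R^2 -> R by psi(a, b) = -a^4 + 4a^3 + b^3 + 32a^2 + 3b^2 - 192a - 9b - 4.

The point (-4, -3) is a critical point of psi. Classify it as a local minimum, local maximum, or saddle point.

The mixed partial ∂²psi/∂a∂b is 0, so the Hessian at any point is diag(psi_aa, psi_bb) = diag(4(-3a^2 + 6a + 16), 6(b + 1)).
At (-4, -3): H = diag(-224, -12).
Both eigenvalues are negative, so H is negative definite: a local maximum.

local maximum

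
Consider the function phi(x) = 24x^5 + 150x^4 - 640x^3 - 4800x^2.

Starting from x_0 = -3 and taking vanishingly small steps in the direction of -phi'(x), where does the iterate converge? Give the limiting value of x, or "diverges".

phi'(x) = 120x(x - 4)(x + 4)(x + 5), so phi'(-3) = 5040.
Gradient descent moves in the -phi' direction, i.e. x is decreasing.
The nearest critical point in that direction is x = -4, where phi'' = 3840 > 0 (a local minimum). The iterate converges there.

-4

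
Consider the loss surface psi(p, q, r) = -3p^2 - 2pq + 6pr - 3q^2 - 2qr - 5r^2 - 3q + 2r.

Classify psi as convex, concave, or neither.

concave

psi is quadratic, so its Hessian is the constant matrix H = [[-6, -2, 6], [-2, -6, -2], [6, -2, -10]].
Leading principal minors: -6, 32, -32.
Signs alternate −, +, − ⇒ H ≺ 0 ⇒ concave.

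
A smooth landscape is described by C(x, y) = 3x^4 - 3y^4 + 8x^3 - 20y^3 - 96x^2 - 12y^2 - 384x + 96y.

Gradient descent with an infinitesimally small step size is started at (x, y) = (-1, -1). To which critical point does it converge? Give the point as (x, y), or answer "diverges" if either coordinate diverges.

(4, -2)

C is separable, so gradient descent decouples: x follows -∂C/∂x, y follows -∂C/∂y.
∂C/∂x = 12(x - 4)(x + 2)(x + 4); at x=-1 this is -180, so x increases.
∂C/∂y = -12(y - 1)(y + 2)(y + 4); at y=-1 this is 72, so y decreases.
x converges to its nearest critical value 4 (a local min of the x-part); y converges to -2. The iterate converges to (4, -2).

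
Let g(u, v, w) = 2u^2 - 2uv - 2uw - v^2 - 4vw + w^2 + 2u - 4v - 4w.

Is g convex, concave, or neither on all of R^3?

neither

g is quadratic, so its Hessian is the constant matrix H = [[4, -2, -2], [-2, -2, -4], [-2, -4, 2]].
Leading principal minors: 4, -12, -112.
Neither pattern holds ⇒ H is indefinite ⇒ neither convex nor concave.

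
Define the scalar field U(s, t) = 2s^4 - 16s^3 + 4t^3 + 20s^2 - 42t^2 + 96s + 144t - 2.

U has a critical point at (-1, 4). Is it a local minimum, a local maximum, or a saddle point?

The mixed partial ∂²U/∂s∂t is 0, so the Hessian at any point is diag(U_ss, U_tt) = diag(8(3s^2 - 12s + 5), 12(2t - 7)).
At (-1, 4): H = diag(160, 12).
Both eigenvalues are positive, so H is positive definite: a local minimum.

local minimum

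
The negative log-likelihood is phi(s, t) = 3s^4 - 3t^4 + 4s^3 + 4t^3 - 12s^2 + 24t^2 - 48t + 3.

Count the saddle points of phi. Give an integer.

phi separates as a function of s plus a function of t, so ∇phi=0 decouples.
∂phi/∂s = 12s(s - 1)(s + 2) = 0 at s ∈ {-2, 0, 1}; ∂phi/∂t = -12(t - 2)(t - 1)(t + 2) = 0 at t ∈ {-2, 1, 2}.
The Hessian is diagonal: diag(phi_ss, phi_tt). Second derivatives: phi_ss(-2)=72, phi_ss(0)=-24, phi_ss(1)=36; phi_tt(-2)=-144, phi_tt(1)=36, phi_tt(2)=-48.
Saddle points occur where the two diagonal entries have opposite signs: (-2, -2), (-2, 2), (0, 1), (1, -2), (1, 2). Count: 5.

5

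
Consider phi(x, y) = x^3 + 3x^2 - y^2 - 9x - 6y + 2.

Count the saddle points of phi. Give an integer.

phi separates as a function of x plus a function of y, so ∇phi=0 decouples.
∂phi/∂x = 3(x - 1)(x + 3) = 0 at x ∈ {-3, 1}; ∂phi/∂y = -2(y + 3) = 0 at y ∈ {-3}.
The Hessian is diagonal: diag(phi_xx, phi_yy). Second derivatives: phi_xx(-3)=-12, phi_xx(1)=12; phi_yy(-3)=-2.
Saddle points occur where the two diagonal entries have opposite signs: (1, -3). Count: 1.

1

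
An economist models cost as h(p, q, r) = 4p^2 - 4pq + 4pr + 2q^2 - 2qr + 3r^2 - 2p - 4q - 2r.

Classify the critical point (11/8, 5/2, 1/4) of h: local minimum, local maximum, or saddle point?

local minimum

The Hessian is constant: H = [[8, -4, 4], [-4, 4, -2], [4, -2, 6]].
Leading principal minors: Δ₁ = 8, Δ₂ = 16, Δ₃ = 64.
All leading minors are positive, so H is positive definite: a local minimum.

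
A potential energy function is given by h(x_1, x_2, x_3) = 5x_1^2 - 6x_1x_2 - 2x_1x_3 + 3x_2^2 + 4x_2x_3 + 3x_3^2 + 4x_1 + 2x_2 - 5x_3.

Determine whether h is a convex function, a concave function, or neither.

h is quadratic, so its Hessian is the constant matrix H = [[10, -6, -2], [-6, 6, 4], [-2, 4, 6]].
Leading principal minors: 10, 24, 56.
All positive ⇒ H ≻ 0 ⇒ convex.

convex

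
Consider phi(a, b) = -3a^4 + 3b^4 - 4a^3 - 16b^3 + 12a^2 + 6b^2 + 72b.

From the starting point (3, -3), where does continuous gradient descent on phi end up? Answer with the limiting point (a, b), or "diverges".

phi is separable, so gradient descent decouples: a follows -∂phi/∂a, b follows -∂phi/∂b.
∂phi/∂a = -12a(a - 1)(a + 2); at a=3 this is -360, so a increases.
∂phi/∂b = 12(b - 3)(b - 2)(b + 1); at b=-3 this is -720, so b increases.
The a-coordinate has no critical point in that direction and runs off to infinity.

diverges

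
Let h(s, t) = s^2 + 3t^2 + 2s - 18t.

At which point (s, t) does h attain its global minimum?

(-1, 3)

h(s,t) separates as P(s) + Q(t), so its minimum is min P + min Q.
P'(s) = 2s + 2 vanishes at s ∈ {-1}; Q'(t) = 6(t - 3) vanishes at t ∈ {3}.
Local minima of P (where P''>0): P(-1)=-1. Local minima of Q: Q(3)=-27.
So the global minimum of h is P(-1) + Q(3) = -1 − 27 = -28, attained at (-1, 3).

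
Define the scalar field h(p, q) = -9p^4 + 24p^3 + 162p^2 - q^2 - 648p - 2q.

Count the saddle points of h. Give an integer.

1

h separates as a function of p plus a function of q, so ∇h=0 decouples.
∂h/∂p = -36(p - 3)(p - 2)(p + 3) = 0 at p ∈ {-3, 2, 3}; ∂h/∂q = -2(q + 1) = 0 at q ∈ {-1}.
The Hessian is diagonal: diag(h_pp, h_qq). Second derivatives: h_pp(-3)=-1080, h_pp(2)=180, h_pp(3)=-216; h_qq(-1)=-2.
Saddle points occur where the two diagonal entries have opposite signs: (2, -1). Count: 1.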